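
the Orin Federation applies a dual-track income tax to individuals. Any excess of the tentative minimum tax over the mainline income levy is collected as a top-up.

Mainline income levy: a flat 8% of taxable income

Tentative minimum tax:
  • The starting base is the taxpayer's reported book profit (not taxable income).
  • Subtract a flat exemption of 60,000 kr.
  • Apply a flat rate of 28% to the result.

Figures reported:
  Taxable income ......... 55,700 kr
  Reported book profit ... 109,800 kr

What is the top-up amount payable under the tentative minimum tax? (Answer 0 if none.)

Tentative minimum tax:
  Base (reported book profit): 109,800 kr
  Less exemption 60,000 kr → base 49,800 kr
  49,800 kr × 28% = 13,944 kr

Mainline income levy:
  55,700 kr × 8% = 4,456 kr

Excess of tentative minimum tax over mainline income levy: 13,944 kr − 4,456 kr = 9,488 kr.

9,488 kr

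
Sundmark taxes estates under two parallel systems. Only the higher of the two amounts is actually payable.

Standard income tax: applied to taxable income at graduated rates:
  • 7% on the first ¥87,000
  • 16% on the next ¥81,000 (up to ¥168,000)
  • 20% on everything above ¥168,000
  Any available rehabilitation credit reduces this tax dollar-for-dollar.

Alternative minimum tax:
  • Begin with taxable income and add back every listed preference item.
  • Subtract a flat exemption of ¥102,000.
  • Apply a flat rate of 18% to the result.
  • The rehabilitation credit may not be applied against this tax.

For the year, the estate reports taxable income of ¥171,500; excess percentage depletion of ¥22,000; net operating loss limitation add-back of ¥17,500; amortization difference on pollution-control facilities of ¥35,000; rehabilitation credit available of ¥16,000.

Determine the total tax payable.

Alternative minimum tax:
  Adjusted income: ¥171,500 + ¥22,000 + ¥17,500 + ¥35,000 = ¥246,000
  Less exemption ¥102,000 → base ¥144,000
  ¥144,000 × 18% = ¥25,920

Standard income tax:
  ¥87,000 × 7% = ¥6,090
  ¥81,000 × 16% = ¥12,960
  ¥3,500 × 20% = ¥700
  → ¥19,750
  Less rehabilitation credit ¥16,000 → ¥3,750

¥25,920 > ¥3,750, so the alternative minimum tax is the binding amount.

¥25,920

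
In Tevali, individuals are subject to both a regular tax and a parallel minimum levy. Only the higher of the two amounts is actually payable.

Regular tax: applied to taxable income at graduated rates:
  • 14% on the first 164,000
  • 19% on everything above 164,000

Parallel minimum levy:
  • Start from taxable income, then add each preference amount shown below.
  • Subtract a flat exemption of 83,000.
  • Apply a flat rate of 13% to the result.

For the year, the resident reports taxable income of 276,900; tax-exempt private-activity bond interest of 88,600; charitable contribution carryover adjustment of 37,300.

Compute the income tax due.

44,411

Parallel minimum levy:
  Adjusted income: 276,900 + 88,600 + 37,300 = 402,800
  Less exemption 83,000 → base 319,800
  319,800 × 13% = 41,574

Regular tax:
  164,000 × 14% = 22,960
  112,900 × 19% = 21,451
  → 44,411

44,411 > 41,574, so the regular tax governs.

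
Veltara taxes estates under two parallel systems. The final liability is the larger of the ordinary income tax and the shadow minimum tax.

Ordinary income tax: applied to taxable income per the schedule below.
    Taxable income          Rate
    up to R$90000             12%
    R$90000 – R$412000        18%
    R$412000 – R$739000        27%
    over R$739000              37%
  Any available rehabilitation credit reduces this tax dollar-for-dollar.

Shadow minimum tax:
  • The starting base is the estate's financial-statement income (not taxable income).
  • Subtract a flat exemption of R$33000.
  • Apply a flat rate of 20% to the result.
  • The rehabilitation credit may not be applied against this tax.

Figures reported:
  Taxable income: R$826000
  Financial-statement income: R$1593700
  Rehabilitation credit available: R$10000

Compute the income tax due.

Shadow minimum tax:
  Base (financial-statement income): R$1593700
  Less exemption R$33000 → base R$1560700
  R$1560700 × 20% = R$312140

Ordinary income tax:
  R$90000 × 12% = R$10800
  R$322000 × 18% = R$57960
  R$327000 × 27% = R$88290
  R$87000 × 37% = R$32190
  → R$189240
  Less rehabilitation credit R$10000 → R$179240

R$312140 > R$179240, so the shadow minimum tax is the binding amount.

R$312140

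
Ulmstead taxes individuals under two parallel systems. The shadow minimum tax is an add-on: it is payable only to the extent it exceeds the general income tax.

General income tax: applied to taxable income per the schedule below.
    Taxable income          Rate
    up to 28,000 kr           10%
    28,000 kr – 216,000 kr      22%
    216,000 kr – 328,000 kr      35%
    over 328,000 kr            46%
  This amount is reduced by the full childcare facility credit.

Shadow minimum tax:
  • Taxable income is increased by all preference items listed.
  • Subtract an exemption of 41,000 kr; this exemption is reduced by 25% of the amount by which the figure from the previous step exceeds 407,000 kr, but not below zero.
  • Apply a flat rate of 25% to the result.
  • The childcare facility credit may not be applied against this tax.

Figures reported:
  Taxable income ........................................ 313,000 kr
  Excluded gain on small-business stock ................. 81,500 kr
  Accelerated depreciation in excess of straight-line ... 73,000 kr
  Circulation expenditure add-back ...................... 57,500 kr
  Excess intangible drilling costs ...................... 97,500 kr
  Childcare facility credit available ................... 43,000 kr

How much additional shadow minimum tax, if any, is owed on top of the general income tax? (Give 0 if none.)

General income tax:
  28,000 kr × 10% = 2,800 kr
  188,000 kr × 22% = 41,360 kr
  97,000 kr × 35% = 33,950 kr
  → 78,110 kr
  Less childcare facility credit 43,000 kr → 35,110 kr

Shadow minimum tax:
  Adjusted income: 313,000 kr + 81,500 kr + 73,000 kr + 57,500 kr + 97,500 kr = 622,500 kr
  Exemption: 25% × (622,500 kr − 407,000 kr) = 53,875 kr ≥ 41,000 kr, so the exemption is fully phased out
  Base: 622,500 kr − 0 kr = 622,500 kr
  622,500 kr × 25% = 155,625 kr

Excess of shadow minimum tax over general income tax: 155,625 kr − 35,110 kr = 120,515 kr.

120,515 kr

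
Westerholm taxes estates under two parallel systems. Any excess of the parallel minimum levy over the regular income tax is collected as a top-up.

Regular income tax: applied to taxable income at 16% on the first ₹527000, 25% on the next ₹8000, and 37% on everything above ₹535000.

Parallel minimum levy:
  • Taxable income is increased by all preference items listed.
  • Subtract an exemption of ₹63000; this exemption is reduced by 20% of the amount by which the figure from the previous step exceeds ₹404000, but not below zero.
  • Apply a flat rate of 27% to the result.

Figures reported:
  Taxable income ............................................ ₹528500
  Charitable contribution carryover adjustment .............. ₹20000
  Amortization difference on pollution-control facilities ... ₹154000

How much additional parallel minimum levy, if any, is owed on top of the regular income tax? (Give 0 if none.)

Regular income tax:
  ₹527000 × 16% = ₹84320
  ₹1500 × 25% = ₹375
  → ₹84695

Parallel minimum levy:
  Adjusted income: ₹528500 + ₹20000 + ₹154000 = ₹702500
  Exemption: ₹63000 − 20% × (₹702500 − ₹404000) = ₹63000 − ₹59700 = ₹3300
  Base: ₹702500 − ₹3300 = ₹699200
  ₹699200 × 27% = ₹188784

Excess of parallel minimum levy over regular income tax: ₹188784 − ₹84695 = ₹104089.

₹104089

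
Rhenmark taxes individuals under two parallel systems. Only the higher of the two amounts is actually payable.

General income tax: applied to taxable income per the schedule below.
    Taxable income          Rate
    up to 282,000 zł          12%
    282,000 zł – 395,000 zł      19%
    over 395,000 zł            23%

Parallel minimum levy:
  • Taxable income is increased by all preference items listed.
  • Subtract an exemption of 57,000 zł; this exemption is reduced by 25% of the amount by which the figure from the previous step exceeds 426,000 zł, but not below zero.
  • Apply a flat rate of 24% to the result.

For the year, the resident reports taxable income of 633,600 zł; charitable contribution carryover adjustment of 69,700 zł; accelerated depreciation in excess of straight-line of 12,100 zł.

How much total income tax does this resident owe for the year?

171,696 zł

Parallel minimum levy:
  Adjusted income: 633,600 zł + 69,700 zł + 12,100 zł = 715,400 zł
  Exemption: 25% × (715,400 zł − 426,000 zł) = 72,350 zł ≥ 57,000 zł, so the exemption is fully phased out
  Base: 715,400 zł − 0 zł = 715,400 zł
  715,400 zł × 24% = 171,696 zł

General income tax:
  282,000 zł × 12% = 33,840 zł
  113,000 zł × 19% = 21,470 zł
  238,600 zł × 23% = 54,878 zł
  → 110,188 zł

171,696 zł > 110,188 zł, so the parallel minimum levy is the binding amount.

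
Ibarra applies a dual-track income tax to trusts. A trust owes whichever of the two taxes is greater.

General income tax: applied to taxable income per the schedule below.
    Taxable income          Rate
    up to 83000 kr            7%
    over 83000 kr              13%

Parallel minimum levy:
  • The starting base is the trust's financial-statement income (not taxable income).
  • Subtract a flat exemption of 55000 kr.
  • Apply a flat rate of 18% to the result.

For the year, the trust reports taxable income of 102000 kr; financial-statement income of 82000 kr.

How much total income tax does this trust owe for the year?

Parallel minimum levy:
  Base (financial-statement income): 82000 kr
  Less exemption 55000 kr → base 27000 kr
  27000 kr × 18% = 4860 kr

General income tax:
  83000 kr × 7% = 5810 kr
  19000 kr × 13% = 2470 kr
  → 8280 kr

8280 kr > 4860 kr, so the general income tax governs.

8280 kr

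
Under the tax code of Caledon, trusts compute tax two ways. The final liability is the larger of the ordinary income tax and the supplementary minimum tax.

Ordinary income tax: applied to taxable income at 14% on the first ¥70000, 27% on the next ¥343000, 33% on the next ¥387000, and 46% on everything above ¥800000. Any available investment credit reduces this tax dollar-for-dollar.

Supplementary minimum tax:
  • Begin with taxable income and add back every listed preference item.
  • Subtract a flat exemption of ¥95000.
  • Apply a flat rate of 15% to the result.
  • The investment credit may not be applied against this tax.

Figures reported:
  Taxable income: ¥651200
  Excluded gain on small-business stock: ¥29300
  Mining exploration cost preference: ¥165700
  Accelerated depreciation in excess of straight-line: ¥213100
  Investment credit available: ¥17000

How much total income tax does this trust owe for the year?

¥164016

Ordinary income tax:
  ¥70000 × 14% = ¥9800
  ¥343000 × 27% = ¥92610
  ¥238200 × 33% = ¥78606
  → ¥181016
  Less investment credit ¥17000 → ¥164016

Supplementary minimum tax:
  Adjusted income: ¥651200 + ¥29300 + ¥165700 + ¥213100 = ¥1059300
  Less exemption ¥95000 → base ¥964300
  ¥964300 × 15% = ¥144645

¥164016 > ¥144645, so the ordinary income tax governs.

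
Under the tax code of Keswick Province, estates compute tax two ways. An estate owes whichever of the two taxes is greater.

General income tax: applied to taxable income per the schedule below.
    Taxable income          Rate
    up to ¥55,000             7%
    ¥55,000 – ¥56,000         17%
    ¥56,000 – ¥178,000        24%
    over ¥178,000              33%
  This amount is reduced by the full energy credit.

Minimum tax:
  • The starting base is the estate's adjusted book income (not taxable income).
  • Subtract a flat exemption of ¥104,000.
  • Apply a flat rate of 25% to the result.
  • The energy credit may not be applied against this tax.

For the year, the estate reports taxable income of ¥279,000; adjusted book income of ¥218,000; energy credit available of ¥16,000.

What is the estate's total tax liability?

¥50,630

General income tax:
  ¥55,000 × 7% = ¥3,850
  ¥1,000 × 17% = ¥170
  ¥122,000 × 24% = ¥29,280
  ¥101,000 × 33% = ¥33,330
  → ¥66,630
  Less energy credit ¥16,000 → ¥50,630

Minimum tax:
  Base (adjusted book income): ¥218,000
  Less exemption ¥104,000 → base ¥114,000
  ¥114,000 × 25% = ¥28,500

¥50,630 > ¥28,500, so the general income tax governs.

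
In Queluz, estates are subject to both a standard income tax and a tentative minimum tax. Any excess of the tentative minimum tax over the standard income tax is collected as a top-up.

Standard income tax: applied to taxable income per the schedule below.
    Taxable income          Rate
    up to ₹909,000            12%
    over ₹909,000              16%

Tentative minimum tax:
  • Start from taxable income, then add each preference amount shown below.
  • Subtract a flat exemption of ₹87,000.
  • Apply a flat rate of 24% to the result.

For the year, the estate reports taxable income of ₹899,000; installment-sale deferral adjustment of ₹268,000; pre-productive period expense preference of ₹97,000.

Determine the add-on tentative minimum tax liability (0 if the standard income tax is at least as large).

₹174,600

Tentative minimum tax:
  Adjusted income: ₹899,000 + ₹268,000 + ₹97,000 = ₹1,264,000
  Less exemption ₹87,000 → base ₹1,177,000
  ₹1,177,000 × 24% = ₹282,480

Standard income tax:
  ₹899,000 × 12% = ₹107,880

Excess of tentative minimum tax over standard income tax: ₹282,480 − ₹107,880 = ₹174,600.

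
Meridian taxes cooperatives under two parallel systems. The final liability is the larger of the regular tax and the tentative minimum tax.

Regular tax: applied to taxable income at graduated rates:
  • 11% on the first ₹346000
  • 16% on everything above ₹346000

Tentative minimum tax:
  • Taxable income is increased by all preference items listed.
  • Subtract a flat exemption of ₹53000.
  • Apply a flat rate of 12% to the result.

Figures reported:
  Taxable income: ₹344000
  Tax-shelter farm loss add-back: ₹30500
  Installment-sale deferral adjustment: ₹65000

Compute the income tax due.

Tentative minimum tax:
  Adjusted income: ₹344000 + ₹30500 + ₹65000 = ₹439500
  Less exemption ₹53000 → base ₹386500
  ₹386500 × 12% = ₹46380

Regular tax:
  ₹344000 × 11% = ₹37840

₹46380 > ₹37840, so the tentative minimum tax is the binding amount.

₹46380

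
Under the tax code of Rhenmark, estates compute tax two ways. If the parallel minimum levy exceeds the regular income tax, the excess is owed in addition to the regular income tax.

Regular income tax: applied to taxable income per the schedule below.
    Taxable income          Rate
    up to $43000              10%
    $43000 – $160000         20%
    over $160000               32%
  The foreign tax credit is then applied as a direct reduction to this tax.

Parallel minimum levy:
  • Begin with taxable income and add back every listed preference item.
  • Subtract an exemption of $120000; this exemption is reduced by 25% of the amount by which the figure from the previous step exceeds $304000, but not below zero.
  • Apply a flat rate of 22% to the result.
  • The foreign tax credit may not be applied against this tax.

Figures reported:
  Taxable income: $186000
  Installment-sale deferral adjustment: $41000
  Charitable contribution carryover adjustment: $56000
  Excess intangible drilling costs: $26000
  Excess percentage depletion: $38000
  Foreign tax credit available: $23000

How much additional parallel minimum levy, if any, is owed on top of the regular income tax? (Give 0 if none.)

Parallel minimum levy:
  Adjusted income: $186000 + $41000 + $56000 + $26000 + $38000 = $347000
  Exemption: $120000 − 25% × ($347000 − $304000) = $120000 − $10750 = $109250
  Base: $347000 − $109250 = $237750
  $237750 × 22% = $52305

Regular income tax:
  $43000 × 10% = $4300
  $117000 × 20% = $23400
  $26000 × 32% = $8320
  → $36020
  Less foreign tax credit $23000 → $13020

Excess of parallel minimum levy over regular income tax: $52305 − $13020 = $39285.

$39285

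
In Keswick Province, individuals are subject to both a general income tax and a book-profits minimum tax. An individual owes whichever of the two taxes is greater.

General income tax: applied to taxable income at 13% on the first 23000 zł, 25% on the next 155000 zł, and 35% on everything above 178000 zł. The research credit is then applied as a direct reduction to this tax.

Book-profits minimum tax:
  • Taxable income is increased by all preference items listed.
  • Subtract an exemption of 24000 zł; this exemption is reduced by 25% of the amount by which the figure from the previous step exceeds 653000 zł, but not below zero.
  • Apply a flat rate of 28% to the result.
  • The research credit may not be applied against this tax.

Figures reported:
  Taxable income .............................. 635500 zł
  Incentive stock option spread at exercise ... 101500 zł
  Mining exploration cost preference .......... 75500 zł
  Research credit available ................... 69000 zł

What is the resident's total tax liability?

General income tax:
  23000 zł × 13% = 2990 zł
  155000 zł × 25% = 38750 zł
  457500 zł × 35% = 160125 zł
  → 201865 zł
  Less research credit 69000 zł → 132865 zł

Book-profits minimum tax:
  Adjusted income: 635500 zł + 101500 zł + 75500 zł = 812500 zł
  Exemption: 25% × (812500 zł − 653000 zł) = 39875 zł ≥ 24000 zł, so the exemption is fully phased out
  Base: 812500 zł − 0 zł = 812500 zł
  812500 zł × 28% = 227500 zł

227500 zł > 132865 zł, so the book-profits minimum tax is the binding amount.

227500 zł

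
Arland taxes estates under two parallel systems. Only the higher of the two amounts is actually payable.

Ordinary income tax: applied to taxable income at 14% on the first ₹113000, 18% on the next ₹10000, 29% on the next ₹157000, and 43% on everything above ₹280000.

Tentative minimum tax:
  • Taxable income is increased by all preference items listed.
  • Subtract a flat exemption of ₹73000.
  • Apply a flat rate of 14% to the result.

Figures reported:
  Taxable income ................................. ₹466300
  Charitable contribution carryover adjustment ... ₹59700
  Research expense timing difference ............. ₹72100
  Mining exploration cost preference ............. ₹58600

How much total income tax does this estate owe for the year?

₹143259

Tentative minimum tax:
  Adjusted income: ₹466300 + ₹59700 + ₹72100 + ₹58600 = ₹656700
  Less exemption ₹73000 → base ₹583700
  ₹583700 × 14% = ₹81718

Ordinary income tax:
  ₹113000 × 14% = ₹15820
  ₹10000 × 18% = ₹1800
  ₹157000 × 29% = ₹45530
  ₹186300 × 43% = ₹80109
  → ₹143259

₹143259 > ₹81718, so the ordinary income tax governs.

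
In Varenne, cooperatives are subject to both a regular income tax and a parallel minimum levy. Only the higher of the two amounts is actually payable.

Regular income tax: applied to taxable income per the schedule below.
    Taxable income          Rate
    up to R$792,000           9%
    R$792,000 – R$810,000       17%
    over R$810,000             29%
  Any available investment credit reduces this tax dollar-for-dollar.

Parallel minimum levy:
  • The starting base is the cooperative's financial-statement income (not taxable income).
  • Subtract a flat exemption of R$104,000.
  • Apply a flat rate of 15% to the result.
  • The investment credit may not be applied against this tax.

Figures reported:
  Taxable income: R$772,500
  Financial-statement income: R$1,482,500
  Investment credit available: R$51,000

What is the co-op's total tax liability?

Parallel minimum levy:
  Base (financial-statement income): R$1,482,500
  Less exemption R$104,000 → base R$1,378,500
  R$1,378,500 × 15% = R$206,775

Regular income tax:
  R$772,500 × 9% = R$69,525
  Less investment credit R$51,000 → R$18,525

R$206,775 > R$18,525, so the parallel minimum levy is the binding amount.

R$206,775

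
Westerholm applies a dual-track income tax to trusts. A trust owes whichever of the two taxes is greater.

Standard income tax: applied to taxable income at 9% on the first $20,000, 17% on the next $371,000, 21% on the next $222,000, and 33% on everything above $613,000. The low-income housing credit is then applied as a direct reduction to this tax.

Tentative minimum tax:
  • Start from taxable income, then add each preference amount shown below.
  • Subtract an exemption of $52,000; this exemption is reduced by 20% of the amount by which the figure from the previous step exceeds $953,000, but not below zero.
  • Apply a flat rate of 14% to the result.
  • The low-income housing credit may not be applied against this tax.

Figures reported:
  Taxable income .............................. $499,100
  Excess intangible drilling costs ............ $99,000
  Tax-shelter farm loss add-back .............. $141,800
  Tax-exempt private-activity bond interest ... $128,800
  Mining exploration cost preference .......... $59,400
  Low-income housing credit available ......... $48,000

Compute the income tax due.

Tentative minimum tax:
  Adjusted income: $499,100 + $99,000 + $141,800 + $128,800 + $59,400 = $928,100
  Exemption: $928,100 ≤ $953,000, so full $52,000 applies
  Base: $928,100 − $52,000 = $876,100
  $876,100 × 14% = $122,654

Standard income tax:
  $20,000 × 9% = $1,800
  $371,000 × 17% = $63,070
  $108,100 × 21% = $22,701
  → $87,571
  Less low-income housing credit $48,000 → $39,571

$122,654 > $39,571, so the tentative minimum tax is the binding amount.

$122,654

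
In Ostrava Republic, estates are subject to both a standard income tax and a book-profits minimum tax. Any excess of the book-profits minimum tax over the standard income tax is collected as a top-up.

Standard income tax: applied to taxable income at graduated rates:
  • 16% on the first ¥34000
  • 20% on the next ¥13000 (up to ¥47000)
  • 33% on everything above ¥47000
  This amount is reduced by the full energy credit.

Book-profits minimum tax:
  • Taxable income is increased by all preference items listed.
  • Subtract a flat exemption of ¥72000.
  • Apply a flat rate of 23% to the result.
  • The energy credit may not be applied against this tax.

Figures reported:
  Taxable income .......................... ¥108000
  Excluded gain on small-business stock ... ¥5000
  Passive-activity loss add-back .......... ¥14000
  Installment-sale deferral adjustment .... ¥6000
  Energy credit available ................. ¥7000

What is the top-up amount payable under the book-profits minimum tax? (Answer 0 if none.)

Standard income tax:
  ¥34000 × 16% = ¥5440
  ¥13000 × 20% = ¥2600
  ¥61000 × 33% = ¥20130
  → ¥28170
  Less energy credit ¥7000 → ¥21170

Book-profits minimum tax:
  Adjusted income: ¥108000 + ¥5000 + ¥14000 + ¥6000 = ¥133000
  Less exemption ¥72000 → base ¥61000
  ¥61000 × 23% = ¥14030

¥14030 ≤ ¥21170, so no add-on is due.

¥0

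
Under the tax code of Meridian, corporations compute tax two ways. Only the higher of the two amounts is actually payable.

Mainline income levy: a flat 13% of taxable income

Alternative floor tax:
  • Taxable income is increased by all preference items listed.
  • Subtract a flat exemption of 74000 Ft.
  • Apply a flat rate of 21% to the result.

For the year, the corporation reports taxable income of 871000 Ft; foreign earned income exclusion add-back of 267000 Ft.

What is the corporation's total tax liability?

223440 Ft

Mainline income levy:
  871000 Ft × 13% = 113230 Ft

Alternative floor tax:
  Adjusted income: 871000 Ft + 267000 Ft = 1138000 Ft
  Less exemption 74000 Ft → base 1064000 Ft
  1064000 Ft × 21% = 223440 Ft

223440 Ft > 113230 Ft, so the alternative floor tax is the binding amount.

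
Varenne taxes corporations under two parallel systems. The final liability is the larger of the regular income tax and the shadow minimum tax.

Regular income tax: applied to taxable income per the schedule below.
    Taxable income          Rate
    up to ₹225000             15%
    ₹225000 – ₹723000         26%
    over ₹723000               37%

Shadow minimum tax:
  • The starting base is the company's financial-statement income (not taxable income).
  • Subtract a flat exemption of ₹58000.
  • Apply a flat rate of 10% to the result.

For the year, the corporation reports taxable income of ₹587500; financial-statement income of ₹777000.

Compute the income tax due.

₹128000

Regular income tax:
  ₹225000 × 15% = ₹33750
  ₹362500 × 26% = ₹94250
  → ₹128000

Shadow minimum tax:
  Base (financial-statement income): ₹777000
  Less exemption ₹58000 → base ₹719000
  ₹719000 × 10% = ₹71900

₹128000 > ₹71900, so the regular income tax governs.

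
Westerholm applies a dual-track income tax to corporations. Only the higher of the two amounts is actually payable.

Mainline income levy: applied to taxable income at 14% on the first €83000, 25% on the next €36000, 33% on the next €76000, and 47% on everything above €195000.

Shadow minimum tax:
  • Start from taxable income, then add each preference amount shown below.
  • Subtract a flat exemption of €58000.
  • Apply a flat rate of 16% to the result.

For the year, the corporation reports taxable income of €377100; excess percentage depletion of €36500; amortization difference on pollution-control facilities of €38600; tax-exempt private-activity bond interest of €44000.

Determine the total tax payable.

Mainline income levy:
  €83000 × 14% = €11620
  €36000 × 25% = €9000
  €76000 × 33% = €25080
  €182100 × 47% = €85587
  → €131287

Shadow minimum tax:
  Adjusted income: €377100 + €36500 + €38600 + €44000 = €496200
  Less exemption €58000 → base €438200
  €438200 × 16% = €70112

€131287 > €70112, so the mainline income levy governs.

€131287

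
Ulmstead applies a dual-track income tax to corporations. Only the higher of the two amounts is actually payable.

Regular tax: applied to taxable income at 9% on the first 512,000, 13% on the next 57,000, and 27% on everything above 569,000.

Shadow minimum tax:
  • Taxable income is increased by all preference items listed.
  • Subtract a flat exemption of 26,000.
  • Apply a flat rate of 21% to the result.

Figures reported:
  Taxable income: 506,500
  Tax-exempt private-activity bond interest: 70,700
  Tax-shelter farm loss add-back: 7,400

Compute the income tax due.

Shadow minimum tax:
  Adjusted income: 506,500 + 70,700 + 7,400 = 584,600
  Less exemption 26,000 → base 558,600
  558,600 × 21% = 117,306

Regular tax:
  506,500 × 9% = 45,585

117,306 > 45,585, so the shadow minimum tax is the binding amount.

117,306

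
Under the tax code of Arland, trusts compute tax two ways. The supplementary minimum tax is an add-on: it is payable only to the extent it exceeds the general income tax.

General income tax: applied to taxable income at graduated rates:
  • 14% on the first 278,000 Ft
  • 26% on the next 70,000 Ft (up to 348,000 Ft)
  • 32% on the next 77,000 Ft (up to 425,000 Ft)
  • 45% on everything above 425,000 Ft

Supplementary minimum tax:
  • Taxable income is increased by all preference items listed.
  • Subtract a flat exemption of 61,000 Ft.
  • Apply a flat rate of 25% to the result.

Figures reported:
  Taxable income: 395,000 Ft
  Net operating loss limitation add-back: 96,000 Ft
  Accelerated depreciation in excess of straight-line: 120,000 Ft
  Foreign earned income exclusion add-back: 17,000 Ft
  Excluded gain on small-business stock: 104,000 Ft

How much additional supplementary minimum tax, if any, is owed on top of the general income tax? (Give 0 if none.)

95,590 Ft

Supplementary minimum tax:
  Adjusted income: 395,000 Ft + 96,000 Ft + 120,000 Ft + 17,000 Ft + 104,000 Ft = 732,000 Ft
  Less exemption 61,000 Ft → base 671,000 Ft
  671,000 Ft × 25% = 167,750 Ft

General income tax:
  278,000 Ft × 14% = 38,920 Ft
  70,000 Ft × 26% = 18,200 Ft
  47,000 Ft × 32% = 15,040 Ft
  → 72,160 Ft

Excess of supplementary minimum tax over general income tax: 167,750 Ft − 72,160 Ft = 95,590 Ft.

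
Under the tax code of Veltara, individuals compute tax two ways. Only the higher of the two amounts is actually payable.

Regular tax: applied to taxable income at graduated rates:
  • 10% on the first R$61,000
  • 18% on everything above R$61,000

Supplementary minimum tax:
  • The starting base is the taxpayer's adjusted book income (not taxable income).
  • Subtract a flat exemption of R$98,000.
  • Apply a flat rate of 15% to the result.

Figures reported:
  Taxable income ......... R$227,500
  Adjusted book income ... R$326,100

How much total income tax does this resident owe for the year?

R$36,070

Supplementary minimum tax:
  Base (adjusted book income): R$326,100
  Less exemption R$98,000 → base R$228,100
  R$228,100 × 15% = R$34,215

Regular tax:
  R$61,000 × 10% = R$6,100
  R$166,500 × 18% = R$29,970
  → R$36,070

R$36,070 > R$34,215, so the regular tax governs.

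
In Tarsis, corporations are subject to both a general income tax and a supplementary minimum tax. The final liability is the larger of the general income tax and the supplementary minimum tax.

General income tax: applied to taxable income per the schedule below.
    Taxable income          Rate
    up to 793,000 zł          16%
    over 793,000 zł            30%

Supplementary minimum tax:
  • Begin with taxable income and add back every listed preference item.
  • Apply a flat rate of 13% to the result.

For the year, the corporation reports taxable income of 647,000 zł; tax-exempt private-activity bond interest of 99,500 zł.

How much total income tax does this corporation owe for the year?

Supplementary minimum tax:
  Adjusted income: 647,000 zł + 99,500 zł = 746,500 zł
  746,500 zł × 13% = 97,045 zł

General income tax:
  647,000 zł × 16% = 103,520 zł

103,520 zł > 97,045 zł, so the general income tax governs.

103,520 zł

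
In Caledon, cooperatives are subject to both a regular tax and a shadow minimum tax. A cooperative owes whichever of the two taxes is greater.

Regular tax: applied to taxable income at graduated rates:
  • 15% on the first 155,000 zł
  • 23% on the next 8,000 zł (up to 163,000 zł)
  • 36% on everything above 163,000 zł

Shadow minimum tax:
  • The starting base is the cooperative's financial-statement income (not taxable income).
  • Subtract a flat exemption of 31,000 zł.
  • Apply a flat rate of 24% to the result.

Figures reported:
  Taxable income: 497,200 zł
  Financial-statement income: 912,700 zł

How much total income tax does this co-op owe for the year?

211,608 zł

Shadow minimum tax:
  Base (financial-statement income): 912,700 zł
  Less exemption 31,000 zł → base 881,700 zł
  881,700 zł × 24% = 211,608 zł

Regular tax:
  155,000 zł × 15% = 23,250 zł
  8,000 zł × 23% = 1,840 zł
  334,200 zł × 36% = 120,312 zł
  → 145,402 zł

211,608 zł > 145,402 zł, so the shadow minimum tax is the binding amount.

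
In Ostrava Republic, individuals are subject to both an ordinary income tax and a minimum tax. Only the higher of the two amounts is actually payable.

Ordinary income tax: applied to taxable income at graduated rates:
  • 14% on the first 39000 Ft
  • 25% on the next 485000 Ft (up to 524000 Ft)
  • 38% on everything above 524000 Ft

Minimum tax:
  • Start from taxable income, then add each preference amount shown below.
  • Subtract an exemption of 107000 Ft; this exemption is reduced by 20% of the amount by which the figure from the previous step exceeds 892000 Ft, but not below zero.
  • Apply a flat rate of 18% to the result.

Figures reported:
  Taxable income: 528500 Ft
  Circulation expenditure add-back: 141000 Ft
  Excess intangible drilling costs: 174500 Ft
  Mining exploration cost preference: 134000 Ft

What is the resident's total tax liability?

Ordinary income tax:
  39000 Ft × 14% = 5460 Ft
  485000 Ft × 25% = 121250 Ft
  4500 Ft × 38% = 1710 Ft
  → 128420 Ft

Minimum tax:
  Adjusted income: 528500 Ft + 141000 Ft + 174500 Ft + 134000 Ft = 978000 Ft
  Exemption: 107000 Ft − 20% × (978000 Ft − 892000 Ft) = 107000 Ft − 17200 Ft = 89800 Ft
  Base: 978000 Ft − 89800 Ft = 888200 Ft
  888200 Ft × 18% = 159876 Ft

159876 Ft > 128420 Ft, so the minimum tax is the binding amount.

159876 Ft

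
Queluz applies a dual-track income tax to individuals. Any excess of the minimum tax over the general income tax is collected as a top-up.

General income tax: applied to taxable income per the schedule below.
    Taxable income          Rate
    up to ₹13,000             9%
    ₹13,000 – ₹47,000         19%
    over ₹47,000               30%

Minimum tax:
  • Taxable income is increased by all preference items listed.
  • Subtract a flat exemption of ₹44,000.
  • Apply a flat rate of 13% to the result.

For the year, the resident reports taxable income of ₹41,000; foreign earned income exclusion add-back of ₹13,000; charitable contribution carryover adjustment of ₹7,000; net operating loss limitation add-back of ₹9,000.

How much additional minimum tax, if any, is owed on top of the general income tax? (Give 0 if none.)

₹0

Minimum tax:
  Adjusted income: ₹41,000 + ₹13,000 + ₹7,000 + ₹9,000 = ₹70,000
  Less exemption ₹44,000 → base ₹26,000
  ₹26,000 × 13% = ₹3,380

General income tax:
  ₹13,000 × 9% = ₹1,170
  ₹28,000 × 19% = ₹5,320
  → ₹6,490

₹3,380 ≤ ₹6,490, so no add-on is due.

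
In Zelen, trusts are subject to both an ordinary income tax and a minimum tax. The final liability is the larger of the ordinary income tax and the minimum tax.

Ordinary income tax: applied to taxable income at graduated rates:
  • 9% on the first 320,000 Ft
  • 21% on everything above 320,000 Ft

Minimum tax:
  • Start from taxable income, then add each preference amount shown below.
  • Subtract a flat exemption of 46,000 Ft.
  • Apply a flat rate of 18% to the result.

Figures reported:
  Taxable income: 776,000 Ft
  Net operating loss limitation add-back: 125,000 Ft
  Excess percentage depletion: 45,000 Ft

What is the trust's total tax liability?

Minimum tax:
  Adjusted income: 776,000 Ft + 125,000 Ft + 45,000 Ft = 946,000 Ft
  Less exemption 46,000 Ft → base 900,000 Ft
  900,000 Ft × 18% = 162,000 Ft

Ordinary income tax:
  320,000 Ft × 9% = 28,800 Ft
  456,000 Ft × 21% = 95,760 Ft
  → 124,560 Ft

162,000 Ft > 124,560 Ft, so the minimum tax is the binding amount.

162,000 Ft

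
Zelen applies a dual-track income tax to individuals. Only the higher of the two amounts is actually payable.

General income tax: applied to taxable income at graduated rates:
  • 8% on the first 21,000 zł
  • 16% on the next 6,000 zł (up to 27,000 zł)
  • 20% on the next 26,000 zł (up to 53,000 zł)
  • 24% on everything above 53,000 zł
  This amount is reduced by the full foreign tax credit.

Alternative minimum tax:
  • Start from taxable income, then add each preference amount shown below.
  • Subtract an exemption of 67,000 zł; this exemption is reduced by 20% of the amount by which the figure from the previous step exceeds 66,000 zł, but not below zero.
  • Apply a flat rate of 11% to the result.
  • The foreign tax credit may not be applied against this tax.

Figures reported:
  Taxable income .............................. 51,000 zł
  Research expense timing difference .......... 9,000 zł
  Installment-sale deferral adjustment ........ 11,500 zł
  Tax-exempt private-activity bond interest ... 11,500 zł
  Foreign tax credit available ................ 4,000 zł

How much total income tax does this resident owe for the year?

3,440 zł

General income tax:
  21,000 zł × 8% = 1,680 zł
  6,000 zł × 16% = 960 zł
  24,000 zł × 20% = 4,800 zł
  → 7,440 zł
  Less foreign tax credit 4,000 zł → 3,440 zł

Alternative minimum tax:
  Adjusted income: 51,000 zł + 9,000 zł + 11,500 zł + 11,500 zł = 83,000 zł
  Exemption: 67,000 zł − 20% × (83,000 zł − 66,000 zł) = 67,000 zł − 3,400 zł = 63,600 zł
  Base: 83,000 zł − 63,600 zł = 19,400 zł
  19,400 zł × 11% = 2,134 zł

3,440 zł > 2,134 zł, so the general income tax governs.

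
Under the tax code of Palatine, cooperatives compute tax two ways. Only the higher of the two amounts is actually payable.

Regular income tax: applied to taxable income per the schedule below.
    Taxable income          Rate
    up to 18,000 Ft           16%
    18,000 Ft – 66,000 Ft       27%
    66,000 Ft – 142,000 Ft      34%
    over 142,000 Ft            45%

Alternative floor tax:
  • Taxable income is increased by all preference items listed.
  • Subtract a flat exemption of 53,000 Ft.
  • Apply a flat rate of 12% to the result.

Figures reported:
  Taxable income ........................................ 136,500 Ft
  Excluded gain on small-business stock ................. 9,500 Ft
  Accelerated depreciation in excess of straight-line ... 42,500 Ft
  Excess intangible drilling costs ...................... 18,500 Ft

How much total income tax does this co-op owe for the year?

Regular income tax:
  18,000 Ft × 16% = 2,880 Ft
  48,000 Ft × 27% = 12,960 Ft
  70,500 Ft × 34% = 23,970 Ft
  → 39,810 Ft

Alternative floor tax:
  Adjusted income: 136,500 Ft + 9,500 Ft + 42,500 Ft + 18,500 Ft = 207,000 Ft
  Less exemption 53,000 Ft → base 154,000 Ft
  154,000 Ft × 12% = 18,480 Ft

39,810 Ft > 18,480 Ft, so the regular income tax governs.

39,810 Ft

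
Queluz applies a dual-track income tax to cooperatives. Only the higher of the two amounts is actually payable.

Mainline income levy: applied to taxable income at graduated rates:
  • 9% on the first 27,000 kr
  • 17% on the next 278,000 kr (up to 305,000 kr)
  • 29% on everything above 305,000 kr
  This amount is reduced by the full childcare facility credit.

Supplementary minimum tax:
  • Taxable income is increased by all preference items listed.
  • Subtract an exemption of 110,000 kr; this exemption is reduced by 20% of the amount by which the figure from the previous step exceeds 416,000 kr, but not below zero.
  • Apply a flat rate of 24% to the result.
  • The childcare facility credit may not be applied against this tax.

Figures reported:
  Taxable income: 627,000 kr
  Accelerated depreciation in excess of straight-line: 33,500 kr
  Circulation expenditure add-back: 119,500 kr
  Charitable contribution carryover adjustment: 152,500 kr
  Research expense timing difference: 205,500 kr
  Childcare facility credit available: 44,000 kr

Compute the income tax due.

273,120 kr

Mainline income levy:
  27,000 kr × 9% = 2,430 kr
  278,000 kr × 17% = 47,260 kr
  322,000 kr × 29% = 93,380 kr
  → 143,070 kr
  Less childcare facility credit 44,000 kr → 99,070 kr

Supplementary minimum tax:
  Adjusted income: 627,000 kr + 33,500 kr + 119,500 kr + 152,500 kr + 205,500 kr = 1,138,000 kr
  Exemption: 20% × (1,138,000 kr − 416,000 kr) = 144,400 kr ≥ 110,000 kr, so the exemption is fully phased out
  Base: 1,138,000 kr − 0 kr = 1,138,000 kr
  1,138,000 kr × 24% = 273,120 kr

273,120 kr > 99,070 kr, so the supplementary minimum tax is the binding amount.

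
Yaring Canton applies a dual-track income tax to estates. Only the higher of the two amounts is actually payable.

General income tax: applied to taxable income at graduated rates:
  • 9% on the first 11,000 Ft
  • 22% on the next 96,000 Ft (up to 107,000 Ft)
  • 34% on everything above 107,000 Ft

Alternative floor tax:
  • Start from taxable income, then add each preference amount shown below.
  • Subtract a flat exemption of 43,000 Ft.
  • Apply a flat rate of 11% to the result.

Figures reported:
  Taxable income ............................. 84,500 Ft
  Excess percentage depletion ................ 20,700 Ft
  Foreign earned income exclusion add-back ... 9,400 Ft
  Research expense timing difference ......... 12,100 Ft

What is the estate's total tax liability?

17,160 Ft

Alternative floor tax:
  Adjusted income: 84,500 Ft + 20,700 Ft + 9,400 Ft + 12,100 Ft = 126,700 Ft
  Less exemption 43,000 Ft → base 83,700 Ft
  83,700 Ft × 11% = 9,207 Ft

General income tax:
  11,000 Ft × 9% = 990 Ft
  73,500 Ft × 22% = 16,170 Ft
  → 17,160 Ft

17,160 Ft > 9,207 Ft, so the general income tax governs.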